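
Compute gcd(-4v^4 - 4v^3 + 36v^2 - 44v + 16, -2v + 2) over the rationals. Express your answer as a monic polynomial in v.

v - 1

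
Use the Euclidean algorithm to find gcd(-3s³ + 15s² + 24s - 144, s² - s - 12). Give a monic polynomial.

Repeated division with remainder:
  -3s³ + 15s² + 24s - 144 = (-3s + 12)(s² - s - 12) + (0)
The last nonzero remainder s² - s - 12 is already monic.

s² - s - 12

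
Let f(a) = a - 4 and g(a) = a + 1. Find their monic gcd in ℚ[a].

1

By polynomial division,
  a - 4 = (a + 1) + (-5)
  a + 1 = (-(1/5)a - 1/5)(-5) + (0)
The last nonzero remainder is the constant -5, so the polynomials are coprime and gcd = 1.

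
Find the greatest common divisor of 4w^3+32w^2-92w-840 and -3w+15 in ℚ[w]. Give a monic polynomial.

By polynomial division,
  4w^3+32w^2-92w-840 = (-(4/3)w^2-(52/3)w-56)(-3w+15) + (0)
Last nonzero remainder: -3w+15. Dividing through by -3 gives the monic gcd w-5.

w-5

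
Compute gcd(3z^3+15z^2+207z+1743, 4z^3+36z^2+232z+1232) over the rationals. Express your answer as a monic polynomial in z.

z+7

By polynomial division,
  3z^3+15z^2+207z+1743 = (3/4)(4z^3+36z^2+232z+1232) + (−12z^2+33z+819)
  4z^3+36z^2+232z+1232 = (−(1/3)z−47/12)(−12z^2+33z+819) + ((2537/4)z+17759/4)
  −12z^2+33z+819 = (−(48/2537)z+468/2537)((2537/4)z+17759/4) + (0)
Last nonzero remainder: (2537/4)z+17759/4. Dividing through by 2537/4 gives the monic gcd z+7.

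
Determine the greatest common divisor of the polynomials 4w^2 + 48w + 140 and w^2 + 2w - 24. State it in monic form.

By polynomial division,
  4w^2 + 48w + 140 = (4)(w^2 + 2w - 24) + (40w + 236)
  w^2 + 2w - 24 = ((1/40)w - 39/400)(40w + 236) + (-99/100)
  40w + 236 = (-(4000/99)w - 23600/99)(-99/100) + (0)
The last nonzero remainder is the constant -99/100, so the polynomials are coprime and gcd = 1.

1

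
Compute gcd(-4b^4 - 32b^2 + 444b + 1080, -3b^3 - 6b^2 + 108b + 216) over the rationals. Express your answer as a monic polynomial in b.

b + 2

Apply the Euclidean algorithm:
  -4b^4 - 32b^2 + 444b + 1080 = ((4/3)b - 8/3)(-3b^3 - 6b^2 + 108b + 216) + (-192b^2 + 444b + 1656)
  -3b^3 - 6b^2 + 108b + 216 = ((1/64)b + 69/1024)(-192b^2 + 444b + 1656) + ((13365/256)b + 13365/128)
  -192b^2 + 444b + 1656 = (-(16384/4455)b + 23552/1485)((13365/256)b + 13365/128) + (0)
Last nonzero remainder: (13365/256)b + 13365/128. Dividing through by 13365/256 gives the monic gcd b + 2.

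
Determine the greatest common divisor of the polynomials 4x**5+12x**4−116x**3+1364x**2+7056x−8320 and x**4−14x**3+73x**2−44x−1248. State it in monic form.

x**2−9x+52

Repeated division with remainder:
  4x**5+12x**4−116x**3+1364x**2+7056x−8320 = (4x+68)(x**4−14x**3+73x**2−44x−1248) + (544x**3−3424x**2+15040x+76544)
  x**4−14x**3+73x**2−44x−1248 = ((1/544)x−131/9248)(544x**3−3424x**2+15040x+76544) + (−(910/289)x**2+(8190/289)x−47320/289)
  544x**3−3424x**2+15040x+76544 = (−(78608/455)x−212704/455)(−(910/289)x**2+(8190/289)x−47320/289) + (0)
Last nonzero remainder: −(910/289)x**2+(8190/289)x−47320/289. Dividing through by −910/289 gives the monic gcd x**2−9x+52.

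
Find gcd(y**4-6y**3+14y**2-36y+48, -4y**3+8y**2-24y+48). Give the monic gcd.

Apply the Euclidean algorithm:
  y**4-6y**3+14y**2-36y+48 = (-(1/4)y+1)(-4y**3+8y**2-24y+48) + (0)
Last nonzero remainder: -4y**3+8y**2-24y+48. Dividing through by -4 gives the monic gcd y**3-2y**2+6y-12.

y**3-2y**2+6y-12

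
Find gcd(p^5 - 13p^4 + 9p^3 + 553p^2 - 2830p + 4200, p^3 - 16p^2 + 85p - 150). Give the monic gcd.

p^3 - 16p^2 + 85p - 150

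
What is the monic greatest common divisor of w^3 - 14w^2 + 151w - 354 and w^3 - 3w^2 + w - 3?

w - 3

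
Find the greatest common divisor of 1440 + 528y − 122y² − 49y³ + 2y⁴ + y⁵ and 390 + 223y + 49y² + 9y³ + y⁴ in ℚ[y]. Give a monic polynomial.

15 + 8y + y²

Euclidean algorithm in ℚ[y]:
  y⁵ + 2y⁴ − 49y³ − 122y² + 528y + 1440 = (y − 7)(y⁴ + 9y³ + 49y² + 223y + 390) + (−35y³ − 2y² + 1699y + 4170)
  y⁴ + 9y³ + 49y² + 223y + 390 = (−(1/35)y − 313/1225)(−35y³ − 2y² + 1699y + 4170) + ((118864/1225)y² + (950912/1225)y + 356592/245)
  −35y³ − 2y² + 1699y + 4170 = (−(42875/118864)y + 170275/59432)((118864/1225)y² + (950912/1225)y + 356592/245) + (0)
Last nonzero remainder: (118864/1225)y² + (950912/1225)y + 356592/245. Dividing through by 118864/1225 gives the monic gcd y² + 8y + 15.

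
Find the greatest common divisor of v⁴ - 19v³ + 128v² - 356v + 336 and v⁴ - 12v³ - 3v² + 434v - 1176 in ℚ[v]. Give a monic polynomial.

Repeated division with remainder:
  v⁴ - 19v³ + 128v² - 356v + 336 = (v⁴ - 12v³ - 3v² + 434v - 1176) + (-7v³ + 131v² - 790v + 1512)
  v⁴ - 12v³ - 3v² + 434v - 1176 = (-(1/7)v - 47/49)(-7v³ + 131v² - 790v + 1512) + ((480/49)v² - (5280/49)v + 1920/7)
  -7v³ + 131v² - 790v + 1512 = (-(343/480)v + 441/80)((480/49)v² - (5280/49)v + 1920/7) + (0)
Last nonzero remainder: (480/49)v² - (5280/49)v + 1920/7. Dividing through by 480/49 gives the monic gcd v² - 11v + 28.

v² - 11v + 28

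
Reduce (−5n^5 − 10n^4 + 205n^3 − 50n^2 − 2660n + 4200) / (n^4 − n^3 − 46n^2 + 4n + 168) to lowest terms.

Repeated division with remainder:
  −5n^5 − 10n^4 + 205n^3 − 50n^2 − 2660n + 4200 = (−5n − 15)(n^4 − n^3 − 46n^2 + 4n + 168) + (−40n^3 − 720n^2 − 1760n + 6720)
  n^4 − n^3 − 46n^2 + 4n + 168 = (−(1/40)n + 19/40)(−40n^3 − 720n^2 − 1760n + 6720) + (252n^2 + 1008n − 3024)
  −40n^3 − 720n^2 − 1760n + 6720 = (−(10/63)n − 20/9)(252n^2 + 1008n − 3024) + (0)
Last nonzero remainder: 252n^2 + 1008n − 3024. Dividing through by 252 gives the monic gcd n^2 + 4n − 12.
Cancel n^2 + 4n − 12 from numerator and denominator to get the reduced form.

(−5n^3 + 10n^2 + 105n − 350)/(n^2 − 5n − 14)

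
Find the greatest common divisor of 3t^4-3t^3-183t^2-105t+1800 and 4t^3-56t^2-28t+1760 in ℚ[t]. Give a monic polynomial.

By polynomial division,
  3t^4-3t^3-183t^2-105t+1800 = ((3/4)t+39/4)(4t^3-56t^2-28t+1760) + (384t^2-1152t-15360)
  4t^3-56t^2-28t+1760 = ((1/96)t-11/96)(384t^2-1152t-15360) + (0)
Last nonzero remainder: 384t^2-1152t-15360. Dividing through by 384 gives the monic gcd t^2-3t-40.

t^2-3t-40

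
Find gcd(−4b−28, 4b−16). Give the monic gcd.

1

Repeated division with remainder:
  −4b−28 = (−1)(4b−16) + (−44)
  4b−16 = (−(1/11)b+4/11)(−44) + (0)
The last nonzero remainder is the constant −44, so the polynomials are coprime and gcd = 1.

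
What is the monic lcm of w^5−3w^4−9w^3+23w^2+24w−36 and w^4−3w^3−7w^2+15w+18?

w^6−2w^5−12w^4+14w^3+47w^2−12w−36

By polynomial division,
  w^5−3w^4−9w^3+23w^2+24w−36 = (w)(w^4−3w^3−7w^2+15w+18) + (−2w^3+8w^2+6w−36)
  w^4−3w^3−7w^2+15w+18 = (−(1/2)w−1/2)(−2w^3+8w^2+6w−36) + (0)
Last nonzero remainder: −2w^3+8w^2+6w−36. Dividing through by −2 gives the monic gcd w^3−4w^2−3w+18.
Then lcm(f, g) = f·g / gcd(f, g); expanding and making the result monic gives the answer.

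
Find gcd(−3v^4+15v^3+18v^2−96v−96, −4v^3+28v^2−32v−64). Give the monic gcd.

v^3−7v^2+8v+16

By polynomial division,
  −3v^4+15v^3+18v^2−96v−96 = ((3/4)v+3/2)(−4v^3+28v^2−32v−64) + (0)
Last nonzero remainder: −4v^3+28v^2−32v−64. Dividing through by −4 gives the monic gcd v^3−7v^2+8v+16.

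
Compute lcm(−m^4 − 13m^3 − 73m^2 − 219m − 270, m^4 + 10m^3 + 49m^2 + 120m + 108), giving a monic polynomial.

m^5 + 15m^4 + 99m^3 + 365m^2 + 708m + 540

By polynomial division,
  −m^4 − 13m^3 − 73m^2 − 219m − 270 = (−1)(m^4 + 10m^3 + 49m^2 + 120m + 108) + (−3m^3 − 24m^2 − 99m − 162)
  m^4 + 10m^3 + 49m^2 + 120m + 108 = (−(1/3)m − 2/3)(−3m^3 − 24m^2 − 99m − 162) + (0)
Last nonzero remainder: −3m^3 − 24m^2 − 99m − 162. Dividing through by −3 gives the monic gcd m^3 + 8m^2 + 33m + 54.
Then lcm(f, g) = f·g / gcd(f, g); expanding and making the result monic gives the answer.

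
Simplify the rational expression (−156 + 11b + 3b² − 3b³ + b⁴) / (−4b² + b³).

(39 + 7b + b² + b³)/(b²)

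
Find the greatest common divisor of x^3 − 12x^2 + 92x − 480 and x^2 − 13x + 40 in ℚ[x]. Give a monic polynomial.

x − 8

Repeated division with remainder:
  x^3 − 12x^2 + 92x − 480 = (x + 1)(x^2 − 13x + 40) + (65x − 520)
  x^2 − 13x + 40 = ((1/65)x − 1/13)(65x − 520) + (0)
Last nonzero remainder: 65x − 520. Dividing through by 65 gives the monic gcd x − 8.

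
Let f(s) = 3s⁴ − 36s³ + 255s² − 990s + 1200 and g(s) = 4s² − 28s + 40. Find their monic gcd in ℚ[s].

Repeated division with remainder:
  3s⁴ − 36s³ + 255s² − 990s + 1200 = ((3/4)s² − (15/4)s + 30)(4s² − 28s + 40) + (0)
Last nonzero remainder: 4s² − 28s + 40. Dividing through by 4 gives the monic gcd s² − 7s + 10.

s² − 7s + 10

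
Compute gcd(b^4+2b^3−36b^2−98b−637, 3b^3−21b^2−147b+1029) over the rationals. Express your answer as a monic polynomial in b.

Repeated division with remainder:
  b^4+2b^3−36b^2−98b−637 = ((1/3)b+3)(3b^3−21b^2−147b+1029) + (76b^2−3724)
  3b^3−21b^2−147b+1029 = ((3/76)b−21/76)(76b^2−3724) + (0)
Last nonzero remainder: 76b^2−3724. Dividing through by 76 gives the monic gcd b^2−49.

b^2−49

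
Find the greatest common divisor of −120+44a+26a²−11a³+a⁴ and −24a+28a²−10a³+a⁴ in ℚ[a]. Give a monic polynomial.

12−8a+a²

By polynomial division,
  a⁴−11a³+26a²+44a−120 = (a⁴−10a³+28a²−24a) + (−a³−2a²+68a−120)
  a⁴−10a³+28a²−24a = (−a+12)(−a³−2a²+68a−120) + (120a²−960a+1440)
  −a³−2a²+68a−120 = (−(1/120)a−1/12)(120a²−960a+1440) + (0)
Last nonzero remainder: 120a²−960a+1440. Dividing through by 120 gives the monic gcd a²−8a+12.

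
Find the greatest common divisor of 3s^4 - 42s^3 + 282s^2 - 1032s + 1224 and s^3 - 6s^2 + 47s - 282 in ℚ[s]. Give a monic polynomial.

By polynomial division,
  3s^4 - 42s^3 + 282s^2 - 1032s + 1224 = (3s - 24)(s^3 - 6s^2 + 47s - 282) + (-3s^2 + 942s - 5544)
  s^3 - 6s^2 + 47s - 282 = (-(1/3)s - 308/3)(-3s^2 + 942s - 5544) + (94911s - 569466)
  -3s^2 + 942s - 5544 = (-(1/31637)s + 308/31637)(94911s - 569466) + (0)
Last nonzero remainder: 94911s - 569466. Dividing through by 94911 gives the monic gcd s - 6.

s - 6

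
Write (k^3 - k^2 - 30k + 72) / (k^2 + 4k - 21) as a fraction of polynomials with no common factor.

(k^2 + 2k - 24)/(k + 7)

By polynomial division,
  k^3 - k^2 - 30k + 72 = (k - 5)(k^2 + 4k - 21) + (11k - 33)
  k^2 + 4k - 21 = ((1/11)k + 7/11)(11k - 33) + (0)
Last nonzero remainder: 11k - 33. Dividing through by 11 gives the monic gcd k - 3.
Cancel k - 3 from numerator and denominator to get the reduced form.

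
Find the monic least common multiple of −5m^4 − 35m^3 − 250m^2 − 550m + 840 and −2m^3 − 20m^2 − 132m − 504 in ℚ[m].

m^5 + 13m^4 + 92m^3 + 410m^2 + 492m − 1008

Euclidean algorithm in ℚ[m]:
  −5m^4 − 35m^3 − 250m^2 − 550m + 840 = ((5/2)m − 15/2)(−2m^3 − 20m^2 − 132m − 504) + (−70m^2 − 280m − 2940)
  −2m^3 − 20m^2 − 132m − 504 = ((1/35)m + 6/35)(−70m^2 − 280m − 2940) + (0)
Last nonzero remainder: −70m^2 − 280m − 2940. Dividing through by −70 gives the monic gcd m^2 + 4m + 42.
Then lcm(f, g) = f·g / gcd(f, g); expanding and making the result monic gives the answer.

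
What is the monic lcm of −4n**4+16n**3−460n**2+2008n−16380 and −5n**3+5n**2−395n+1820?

n**5−8n**4+131n**3−962n**2+6103n−16380

Apply the Euclidean algorithm:
  −4n**4+16n**3−460n**2+2008n−16380 = ((4/5)n−12/5)(−5n**3+5n**2−395n+1820) + (−132n**2−396n−12012)
  −5n**3+5n**2−395n+1820 = ((5/132)n−5/33)(−132n**2−396n−12012) + (0)
Last nonzero remainder: −132n**2−396n−12012. Dividing through by −132 gives the monic gcd n**2+3n+91.
Then lcm(f, g) = f·g / gcd(f, g); expanding and making the result monic gives the answer.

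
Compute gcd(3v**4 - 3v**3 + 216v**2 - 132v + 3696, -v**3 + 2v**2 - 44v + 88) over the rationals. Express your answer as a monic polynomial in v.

Repeated division with remainder:
  3v**4 - 3v**3 + 216v**2 - 132v + 3696 = (-3v - 3)(-v**3 + 2v**2 - 44v + 88) + (90v**2 + 3960)
  -v**3 + 2v**2 - 44v + 88 = (-(1/90)v + 1/45)(90v**2 + 3960) + (0)
Last nonzero remainder: 90v**2 + 3960. Dividing through by 90 gives the monic gcd v**2 + 44.

v**2 + 44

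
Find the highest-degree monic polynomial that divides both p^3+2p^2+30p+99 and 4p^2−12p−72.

By polynomial division,
  p^3+2p^2+30p+99 = ((1/4)p+5/4)(4p^2−12p−72) + (63p+189)
  4p^2−12p−72 = ((4/63)p−8/21)(63p+189) + (0)
Last nonzero remainder: 63p+189. Dividing through by 63 gives the monic gcd p+3.

p+3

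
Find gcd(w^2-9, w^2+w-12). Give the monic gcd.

Apply the Euclidean algorithm:
  w^2-9 = (w^2+w-12) + (-w+3)
  w^2+w-12 = (-w-4)(-w+3) + (0)
Last nonzero remainder: -w+3. Dividing through by -1 gives the monic gcd w-3.

w-3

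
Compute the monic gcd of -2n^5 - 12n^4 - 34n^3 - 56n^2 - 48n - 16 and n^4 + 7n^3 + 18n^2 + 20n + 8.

Apply the Euclidean algorithm:
  -2n^5 - 12n^4 - 34n^3 - 56n^2 - 48n - 16 = (-2n + 2)(n^4 + 7n^3 + 18n^2 + 20n + 8) + (-12n^3 - 52n^2 - 72n - 32)
  n^4 + 7n^3 + 18n^2 + 20n + 8 = (-(1/12)n - 2/9)(-12n^3 - 52n^2 - 72n - 32) + ((4/9)n^2 + (4/3)n + 8/9)
  -12n^3 - 52n^2 - 72n - 32 = (-27n - 36)((4/9)n^2 + (4/3)n + 8/9) + (0)
Last nonzero remainder: (4/9)n^2 + (4/3)n + 8/9. Dividing through by 4/9 gives the monic gcd n^2 + 3n + 2.

n^2 + 3n + 2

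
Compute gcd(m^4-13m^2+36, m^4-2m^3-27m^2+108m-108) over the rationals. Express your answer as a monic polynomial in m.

m^2-5m+6

Repeated division with remainder:
  m^4-13m^2+36 = (m^4-2m^3-27m^2+108m-108) + (2m^3+14m^2-108m+144)
  m^4-2m^3-27m^2+108m-108 = ((1/2)m-9/2)(2m^3+14m^2-108m+144) + (90m^2-450m+540)
  2m^3+14m^2-108m+144 = ((1/45)m+4/15)(90m^2-450m+540) + (0)
Last nonzero remainder: 90m^2-450m+540. Dividing through by 90 gives the monic gcd m^2-5m+6.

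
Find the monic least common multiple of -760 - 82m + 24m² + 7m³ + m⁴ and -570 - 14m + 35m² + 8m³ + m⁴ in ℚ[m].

2280 - 514m - 154m² + 3m³ + 4m⁴ + m⁵

Apply the Euclidean algorithm:
  m⁴ + 7m³ + 24m² - 82m - 760 = (m⁴ + 8m³ + 35m² - 14m - 570) + (-m³ - 11m² - 68m - 190)
  m⁴ + 8m³ + 35m² - 14m - 570 = (-m + 3)(-m³ - 11m² - 68m - 190) + (0)
Last nonzero remainder: -m³ - 11m² - 68m - 190. Dividing through by -1 gives the monic gcd m³ + 11m² + 68m + 190.
Then lcm(f, g) = f·g / gcd(f, g); expanding and making the result monic gives the answer.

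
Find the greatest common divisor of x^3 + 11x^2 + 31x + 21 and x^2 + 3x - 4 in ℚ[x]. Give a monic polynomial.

1

Repeated division with remainder:
  x^3 + 11x^2 + 31x + 21 = (x + 8)(x^2 + 3x - 4) + (11x + 53)
  x^2 + 3x - 4 = ((1/11)x - 20/121)(11x + 53) + (576/121)
  11x + 53 = ((1331/576)x + 6413/576)(576/121) + (0)
The last nonzero remainder is the constant 576/121, so the polynomials are coprime and gcd = 1.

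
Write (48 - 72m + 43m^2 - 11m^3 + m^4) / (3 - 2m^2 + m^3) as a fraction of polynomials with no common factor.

(16 - 8m + m^2)/(1 + m)

Repeated division with remainder:
  m^4 - 11m^3 + 43m^2 - 72m + 48 = (m - 9)(m^3 - 2m^2 + 3) + (25m^2 - 75m + 75)
  m^3 - 2m^2 + 3 = ((1/25)m + 1/25)(25m^2 - 75m + 75) + (0)
Last nonzero remainder: 25m^2 - 75m + 75. Dividing through by 25 gives the monic gcd m^2 - 3m + 3.
Cancel m^2 - 3m + 3 from numerator and denominator to get the reduced form.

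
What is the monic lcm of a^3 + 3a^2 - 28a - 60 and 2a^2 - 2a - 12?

Euclidean algorithm in ℚ[a]:
  a^3 + 3a^2 - 28a - 60 = ((1/2)a + 2)(2a^2 - 2a - 12) + (-18a - 36)
  2a^2 - 2a - 12 = (-(1/9)a + 1/3)(-18a - 36) + (0)
Last nonzero remainder: -18a - 36. Dividing through by -18 gives the monic gcd a + 2.
Then lcm(f, g) = f·g / gcd(f, g); expanding and making the result monic gives the answer.

a^4 - 37a^2 + 24a + 180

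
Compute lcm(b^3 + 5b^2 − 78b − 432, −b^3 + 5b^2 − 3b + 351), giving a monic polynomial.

b^5 + 9b^4 − 19b^3 − 549b^2 − 4770b − 16848

Apply the Euclidean algorithm:
  b^3 + 5b^2 − 78b − 432 = (−1)(−b^3 + 5b^2 − 3b + 351) + (10b^2 − 81b − 81)
  −b^3 + 5b^2 − 3b + 351 = (−(1/10)b − 31/100)(10b^2 − 81b − 81) + (−(3621/100)b + 32589/100)
  10b^2 − 81b − 81 = (−(1000/3621)b − 300/1207)(−(3621/100)b + 32589/100) + (0)
Last nonzero remainder: −(3621/100)b + 32589/100. Dividing through by −3621/100 gives the monic gcd b − 9.
Then lcm(f, g) = f·g / gcd(f, g); expanding and making the result monic gives the answer.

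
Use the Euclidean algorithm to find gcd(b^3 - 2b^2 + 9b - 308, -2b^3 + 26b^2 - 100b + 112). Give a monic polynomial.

b - 7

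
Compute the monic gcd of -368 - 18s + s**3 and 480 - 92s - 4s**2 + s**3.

Euclidean algorithm in ℚ[s]:
  s**3 - 18s - 368 = (s**3 - 4s**2 - 92s + 480) + (4s**2 + 74s - 848)
  s**3 - 4s**2 - 92s + 480 = ((1/4)s - 45/8)(4s**2 + 74s - 848) + ((2145/4)s - 4290)
  4s**2 + 74s - 848 = ((16/2145)s + 424/2145)((2145/4)s - 4290) + (0)
Last nonzero remainder: (2145/4)s - 4290. Dividing through by 2145/4 gives the monic gcd s - 8.

-8 + s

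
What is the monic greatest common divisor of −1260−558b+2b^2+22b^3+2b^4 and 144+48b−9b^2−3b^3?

Repeated division with remainder:
  2b^4+22b^3+2b^2−558b−1260 = (−(2/3)b−16/3)(−3b^3−9b^2+48b+144) + (−14b^2−206b−492)
  −3b^3−9b^2+48b+144 = ((3/14)b−123/49)(−14b^2−206b−492) + (−(17820/49)b−53460/49)
  −14b^2−206b−492 = ((343/8910)b+2009/4455)(−(17820/49)b−53460/49) + (0)
Last nonzero remainder: −(17820/49)b−53460/49. Dividing through by −17820/49 gives the monic gcd b+3.

3+b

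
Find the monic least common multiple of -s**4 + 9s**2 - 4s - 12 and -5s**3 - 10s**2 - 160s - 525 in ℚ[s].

Repeated division with remainder:
  -s**4 + 9s**2 - 4s - 12 = ((1/5)s - 2/5)(-5s**3 - 10s**2 - 160s - 525) + (37s**2 + 37s - 222)
  -5s**3 - 10s**2 - 160s - 525 = (-(5/37)s - 5/37)(37s**2 + 37s - 222) + (-185s - 555)
  37s**2 + 37s - 222 = (-(1/5)s + 2/5)(-185s - 555) + (0)
Last nonzero remainder: -185s - 555. Dividing through by -185 gives the monic gcd s + 3.
Then lcm(f, g) = f·g / gcd(f, g); expanding and making the result monic gives the answer.

s**6 - s**5 + 26s**4 + 13s**3 - 307s**2 + 128s + 420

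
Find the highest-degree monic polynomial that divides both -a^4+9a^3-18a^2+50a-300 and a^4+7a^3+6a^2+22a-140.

a^2+2a+10

Apply the Euclidean algorithm:
  -a^4+9a^3-18a^2+50a-300 = (-1)(a^4+7a^3+6a^2+22a-140) + (16a^3-12a^2+72a-440)
  a^4+7a^3+6a^2+22a-140 = ((1/16)a+31/64)(16a^3-12a^2+72a-440) + ((117/16)a^2+(117/8)a+585/8)
  16a^3-12a^2+72a-440 = ((256/117)a-704/117)((117/16)a^2+(117/8)a+585/8) + (0)
Last nonzero remainder: (117/16)a^2+(117/8)a+585/8. Dividing through by 117/16 gives the monic gcd a^2+2a+10.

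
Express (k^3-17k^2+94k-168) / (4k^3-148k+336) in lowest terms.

Euclidean algorithm in ℚ[k]:
  k^3-17k^2+94k-168 = (1/4)(4k^3-148k+336) + (-17k^2+131k-252)
  4k^3-148k+336 = (-(4/17)k-524/289)(-17k^2+131k-252) + ((8736/289)k-34944/289)
  -17k^2+131k-252 = (-(4913/8736)k+867/416)((8736/289)k-34944/289) + (0)
Last nonzero remainder: (8736/289)k-34944/289. Dividing through by 8736/289 gives the monic gcd k-4.
Cancel k-4 from numerator and denominator to get the reduced form.

(k^2-13k+42)/(4k^2+16k-84)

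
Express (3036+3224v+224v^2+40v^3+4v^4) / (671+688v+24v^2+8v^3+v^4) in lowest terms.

(276-8v+4v^2)/(61-4v+v^2)

Apply the Euclidean algorithm:
  4v^4+40v^3+224v^2+3224v+3036 = (4)(v^4+8v^3+24v^2+688v+671) + (8v^3+128v^2+472v+352)
  v^4+8v^3+24v^2+688v+671 = ((1/8)v-1)(8v^3+128v^2+472v+352) + (93v^2+1116v+1023)
  8v^3+128v^2+472v+352 = ((8/93)v+32/93)(93v^2+1116v+1023) + (0)
Last nonzero remainder: 93v^2+1116v+1023. Dividing through by 93 gives the monic gcd v^2+12v+11.
Cancel v^2+12v+11 from numerator and denominator to get the reduced form.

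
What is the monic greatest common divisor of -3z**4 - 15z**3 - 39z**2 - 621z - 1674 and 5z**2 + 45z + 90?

Repeated division with remainder:
  -3z**4 - 15z**3 - 39z**2 - 621z - 1674 = (-(3/5)z**2 + (12/5)z - 93/5)(5z**2 + 45z + 90) + (0)
Last nonzero remainder: 5z**2 + 45z + 90. Dividing through by 5 gives the monic gcd z**2 + 9z + 18.

z**2 + 9z + 18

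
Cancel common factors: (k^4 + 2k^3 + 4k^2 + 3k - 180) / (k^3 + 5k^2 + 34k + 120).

By polynomial division,
  k^4 + 2k^3 + 4k^2 + 3k - 180 = (k - 3)(k^3 + 5k^2 + 34k + 120) + (-15k^2 - 15k + 180)
  k^3 + 5k^2 + 34k + 120 = (-(1/15)k - 4/15)(-15k^2 - 15k + 180) + (42k + 168)
  -15k^2 - 15k + 180 = (-(5/14)k + 15/14)(42k + 168) + (0)
Last nonzero remainder: 42k + 168. Dividing through by 42 gives the monic gcd k + 4.
Cancel k + 4 from numerator and denominator to get the reduced form.

(k^3 - 2k^2 + 12k - 45)/(k^2 + k + 30)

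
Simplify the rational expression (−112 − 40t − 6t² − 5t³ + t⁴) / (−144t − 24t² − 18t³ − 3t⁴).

(14 + 5t − t²)/(18t + 3t²)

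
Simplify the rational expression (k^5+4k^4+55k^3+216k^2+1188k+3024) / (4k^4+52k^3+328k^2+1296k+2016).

(k^2-3k+36)/(4k+24)

Repeated division with remainder:
  k^5+4k^4+55k^3+216k^2+1188k+3024 = ((1/4)k-9/4)(4k^4+52k^3+328k^2+1296k+2016) + (90k^3+630k^2+3600k+7560)
  4k^4+52k^3+328k^2+1296k+2016 = ((2/45)k+4/15)(90k^3+630k^2+3600k+7560) + (0)
Last nonzero remainder: 90k^3+630k^2+3600k+7560. Dividing through by 90 gives the monic gcd k^3+7k^2+40k+84.
Cancel k^3+7k^2+40k+84 from numerator and denominator to get the reduced form.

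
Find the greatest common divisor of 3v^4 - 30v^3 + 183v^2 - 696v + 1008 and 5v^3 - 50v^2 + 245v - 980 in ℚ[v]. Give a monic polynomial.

Euclidean algorithm in ℚ[v]:
  3v^4 - 30v^3 + 183v^2 - 696v + 1008 = ((3/5)v)(5v^3 - 50v^2 + 245v - 980) + (36v^2 - 108v + 1008)
  5v^3 - 50v^2 + 245v - 980 = ((5/36)v - 35/36)(36v^2 - 108v + 1008) + (0)
Last nonzero remainder: 36v^2 - 108v + 1008. Dividing through by 36 gives the monic gcd v^2 - 3v + 28.

v^2 - 3v + 28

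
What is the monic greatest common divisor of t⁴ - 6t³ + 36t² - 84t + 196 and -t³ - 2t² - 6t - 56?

Euclidean algorithm in ℚ[t]:
  t⁴ - 6t³ + 36t² - 84t + 196 = (-t + 8)(-t³ - 2t² - 6t - 56) + (46t² - 92t + 644)
  -t³ - 2t² - 6t - 56 = (-(1/46)t - 2/23)(46t² - 92t + 644) + (0)
Last nonzero remainder: 46t² - 92t + 644. Dividing through by 46 gives the monic gcd t² - 2t + 14.

t² - 2t + 14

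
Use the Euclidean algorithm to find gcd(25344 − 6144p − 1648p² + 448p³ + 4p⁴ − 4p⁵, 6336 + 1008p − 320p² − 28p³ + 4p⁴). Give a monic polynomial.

−24 − 2p + p²

By polynomial division,
  −4p⁵ + 4p⁴ + 448p³ − 1648p² − 6144p + 25344 = (−p − 6)(4p⁴ − 28p³ − 320p² + 1008p + 6336) + (−40p³ − 2560p² + 6240p + 63360)
  4p⁴ − 28p³ − 320p² + 1008p + 6336 = (−(1/10)p + 71/10)(−40p³ − 2560p² + 6240p + 63360) + (18480p² − 36960p − 443520)
  −40p³ − 2560p² + 6240p + 63360 = (−(1/462)p − 1/7)(18480p² − 36960p − 443520) + (0)
Last nonzero remainder: 18480p² − 36960p − 443520. Dividing through by 18480 gives the monic gcd p² − 2p − 24.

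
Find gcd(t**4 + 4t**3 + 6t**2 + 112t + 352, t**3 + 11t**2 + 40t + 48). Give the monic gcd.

t**2 + 8t + 16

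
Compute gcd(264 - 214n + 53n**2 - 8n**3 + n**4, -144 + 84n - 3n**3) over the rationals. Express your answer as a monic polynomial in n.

8 - 6n + n**2

Euclidean algorithm in ℚ[n]:
  n**4 - 8n**3 + 53n**2 - 214n + 264 = (-(1/3)n + 8/3)(-3n**3 + 84n - 144) + (81n**2 - 486n + 648)
  -3n**3 + 84n - 144 = (-(1/27)n - 2/9)(81n**2 - 486n + 648) + (0)
Last nonzero remainder: 81n**2 - 486n + 648. Dividing through by 81 gives the monic gcd n**2 - 6n + 8.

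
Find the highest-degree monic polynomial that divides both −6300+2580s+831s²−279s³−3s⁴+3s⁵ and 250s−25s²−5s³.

Repeated division with remainder:
  3s⁵−3s⁴−279s³+831s²+2580s−6300 = (−(3/5)s²+(18/5)s+39/5)(−5s³−25s²+250s) + (126s²+630s−6300)
  −5s³−25s²+250s = (−(5/126)s)(126s²+630s−6300) + (0)
Last nonzero remainder: 126s²+630s−6300. Dividing through by 126 gives the monic gcd s²+5s−50.

−50+5s+s²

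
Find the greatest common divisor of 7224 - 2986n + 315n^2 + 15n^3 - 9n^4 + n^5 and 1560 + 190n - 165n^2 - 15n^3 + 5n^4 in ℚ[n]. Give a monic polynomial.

24 - 10n + n^2

Apply the Euclidean algorithm:
  n^5 - 9n^4 + 15n^3 + 315n^2 - 2986n + 7224 = ((1/5)n - 6/5)(5n^4 - 15n^3 - 165n^2 + 190n + 1560) + (30n^3 + 79n^2 - 3070n + 9096)
  5n^4 - 15n^3 - 165n^2 + 190n + 1560 = ((1/6)n - 169/180)(30n^3 + 79n^2 - 3070n + 9096) + ((75751/180)n^2 - (75751/18)n + 151502/15)
  30n^3 + 79n^2 - 3070n + 9096 = ((5400/75751)n + 68220/75751)((75751/180)n^2 - (75751/18)n + 151502/15) + (0)
Last nonzero remainder: (75751/180)n^2 - (75751/18)n + 151502/15. Dividing through by 75751/180 gives the monic gcd n^2 - 10n + 24.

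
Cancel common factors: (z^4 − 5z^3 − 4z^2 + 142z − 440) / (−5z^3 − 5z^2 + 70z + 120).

By polynomial division,
  z^4 − 5z^3 − 4z^2 + 142z − 440 = (−(1/5)z + 6/5)(−5z^3 − 5z^2 + 70z + 120) + (16z^2 + 82z − 584)
  −5z^3 − 5z^2 + 70z + 120 = (−(5/16)z + 165/128)(16z^2 + 82z − 584) + (−(13965/64)z + 13965/16)
  16z^2 + 82z − 584 = (−(1024/13965)z − 9344/13965)(−(13965/64)z + 13965/16) + (0)
Last nonzero remainder: −(13965/64)z + 13965/16. Dividing through by −13965/64 gives the monic gcd z − 4.
Cancel z − 4 from numerator and denominator to get the reduced form.

(−z^3 + z^2 + 8z − 110)/(5z^2 + 25z + 30)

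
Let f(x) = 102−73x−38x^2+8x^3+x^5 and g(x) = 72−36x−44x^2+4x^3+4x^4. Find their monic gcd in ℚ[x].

Apply the Euclidean algorithm:
  x^5+8x^3−38x^2−73x+102 = ((1/4)x−1/4)(4x^4+4x^3−44x^2−36x+72) + (20x^3−40x^2−100x+120)
  4x^4+4x^3−44x^2−36x+72 = ((1/5)x+3/5)(20x^3−40x^2−100x+120) + (0)
Last nonzero remainder: 20x^3−40x^2−100x+120. Dividing through by 20 gives the monic gcd x^3−2x^2−5x+6.

6−5x−2x^2+x^3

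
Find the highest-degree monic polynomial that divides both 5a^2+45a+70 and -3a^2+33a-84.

By polynomial division,
  5a^2+45a+70 = (-5/3)(-3a^2+33a-84) + (100a-70)
  -3a^2+33a-84 = (-(3/100)a+309/1000)(100a-70) + (-6237/100)
  100a-70 = (-(10000/6237)a+1000/891)(-6237/100) + (0)
The last nonzero remainder is the constant -6237/100, so the polynomials are coprime and gcd = 1.

1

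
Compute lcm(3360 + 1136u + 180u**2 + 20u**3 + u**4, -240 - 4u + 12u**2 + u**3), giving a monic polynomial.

-13440 - 1184u + 416u**2 + 100u**3 + 16u**4 + u**5

Euclidean algorithm in ℚ[u]:
  u**4 + 20u**3 + 180u**2 + 1136u + 3360 = (u + 8)(u**3 + 12u**2 - 4u - 240) + (88u**2 + 1408u + 5280)
  u**3 + 12u**2 - 4u - 240 = ((1/88)u - 1/22)(88u**2 + 1408u + 5280) + (0)
Last nonzero remainder: 88u**2 + 1408u + 5280. Dividing through by 88 gives the monic gcd u**2 + 16u + 60.
Then lcm(f, g) = f·g / gcd(f, g); expanding and making the result monic gives the answer.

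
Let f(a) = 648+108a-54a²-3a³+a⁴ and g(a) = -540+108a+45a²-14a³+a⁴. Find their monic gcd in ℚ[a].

Apply the Euclidean algorithm:
  a⁴-3a³-54a²+108a+648 = (a⁴-14a³+45a²+108a-540) + (11a³-99a²+1188)
  a⁴-14a³+45a²+108a-540 = ((1/11)a-5/11)(11a³-99a²+1188) + (0)
Last nonzero remainder: 11a³-99a²+1188. Dividing through by 11 gives the monic gcd a³-9a²+108.

108-9a²+a³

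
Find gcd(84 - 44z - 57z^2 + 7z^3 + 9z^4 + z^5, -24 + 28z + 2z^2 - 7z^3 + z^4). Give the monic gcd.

4 - 4z - z^2 + z^3

By polynomial division,
  z^5 + 9z^4 + 7z^3 - 57z^2 - 44z + 84 = (z + 16)(z^4 - 7z^3 + 2z^2 + 28z - 24) + (117z^3 - 117z^2 - 468z + 468)
  z^4 - 7z^3 + 2z^2 + 28z - 24 = ((1/117)z - 2/39)(117z^3 - 117z^2 - 468z + 468) + (0)
Last nonzero remainder: 117z^3 - 117z^2 - 468z + 468. Dividing through by 117 gives the monic gcd z^3 - z^2 - 4z + 4.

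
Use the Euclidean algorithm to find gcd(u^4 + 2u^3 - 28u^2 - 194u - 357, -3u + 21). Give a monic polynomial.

u - 7

By polynomial division,
  u^4 + 2u^3 - 28u^2 - 194u - 357 = (-(1/3)u^3 - 3u^2 - (35/3)u - 17)(-3u + 21) + (0)
Last nonzero remainder: -3u + 21. Dividing through by -3 gives the monic gcd u - 7.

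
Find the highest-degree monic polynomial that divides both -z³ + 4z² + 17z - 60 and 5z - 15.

Apply the Euclidean algorithm:
  -z³ + 4z² + 17z - 60 = (-(1/5)z² + (1/5)z + 4)(5z - 15) + (0)
Last nonzero remainder: 5z - 15. Dividing through by 5 gives the monic gcd z - 3.

z - 3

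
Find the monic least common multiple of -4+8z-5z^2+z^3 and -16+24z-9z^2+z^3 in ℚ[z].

-64+160z-148z^2+64z^3-13z^4+z^5

Apply the Euclidean algorithm:
  z^3-5z^2+8z-4 = (z^3-9z^2+24z-16) + (4z^2-16z+12)
  z^3-9z^2+24z-16 = ((1/4)z-5/4)(4z^2-16z+12) + (z-1)
  4z^2-16z+12 = (4z-12)(z-1) + (0)
The last nonzero remainder z-1 is already monic.
Then lcm(f, g) = f·g / gcd(f, g); expanding and making the result monic gives the answer.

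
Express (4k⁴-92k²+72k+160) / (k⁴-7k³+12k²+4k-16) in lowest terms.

(4k+20)/(k-2)

Repeated division with remainder:
  4k⁴-92k²+72k+160 = (4)(k⁴-7k³+12k²+4k-16) + (28k³-140k²+56k+224)
  k⁴-7k³+12k²+4k-16 = ((1/28)k-1/14)(28k³-140k²+56k+224) + (0)
Last nonzero remainder: 28k³-140k²+56k+224. Dividing through by 28 gives the monic gcd k³-5k²+2k+8.
Cancel k³-5k²+2k+8 from numerator and denominator to get the reduced form.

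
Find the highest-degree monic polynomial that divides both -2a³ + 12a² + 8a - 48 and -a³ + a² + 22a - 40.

By polynomial division,
  -2a³ + 12a² + 8a - 48 = (2)(-a³ + a² + 22a - 40) + (10a² - 36a + 32)
  -a³ + a² + 22a - 40 = (-(1/10)a - 13/50)(10a² - 36a + 32) + ((396/25)a - 792/25)
  10a² - 36a + 32 = ((125/198)a - 100/99)((396/25)a - 792/25) + (0)
Last nonzero remainder: (396/25)a - 792/25. Dividing through by 396/25 gives the monic gcd a - 2.

a - 2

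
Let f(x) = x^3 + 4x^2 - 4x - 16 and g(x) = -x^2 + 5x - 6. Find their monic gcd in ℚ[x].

x - 2

Repeated division with remainder:
  x^3 + 4x^2 - 4x - 16 = (-x - 9)(-x^2 + 5x - 6) + (35x - 70)
  -x^2 + 5x - 6 = (-(1/35)x + 3/35)(35x - 70) + (0)
Last nonzero remainder: 35x - 70. Dividing through by 35 gives the monic gcd x - 2.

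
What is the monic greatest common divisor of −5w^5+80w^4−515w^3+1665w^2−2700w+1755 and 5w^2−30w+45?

Euclidean algorithm in ℚ[w]:
  −5w^5+80w^4−515w^3+1665w^2−2700w+1755 = (−w^3+10w^2−34w+39)(5w^2−30w+45) + (0)
Last nonzero remainder: 5w^2−30w+45. Dividing through by 5 gives the monic gcd w^2−6w+9.

w^2−6w+9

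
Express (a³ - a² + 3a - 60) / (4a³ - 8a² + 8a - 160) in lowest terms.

Euclidean algorithm in ℚ[a]:
  a³ - a² + 3a - 60 = (1/4)(4a³ - 8a² + 8a - 160) + (a² + a - 20)
  4a³ - 8a² + 8a - 160 = (4a - 12)(a² + a - 20) + (100a - 400)
  a² + a - 20 = ((1/100)a + 1/20)(100a - 400) + (0)
Last nonzero remainder: 100a - 400. Dividing through by 100 gives the monic gcd a - 4.
Cancel a - 4 from numerator and denominator to get the reduced form.

(a² + 3a + 15)/(4a² + 8a + 40)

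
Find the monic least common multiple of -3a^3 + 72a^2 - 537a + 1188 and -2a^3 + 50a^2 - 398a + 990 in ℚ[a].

a^4 - 29a^3 + 299a^2 - 1291a + 1980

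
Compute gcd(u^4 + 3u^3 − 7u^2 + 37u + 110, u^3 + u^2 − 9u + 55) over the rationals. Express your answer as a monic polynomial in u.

Repeated division with remainder:
  u^4 + 3u^3 − 7u^2 + 37u + 110 = (u + 2)(u^3 + u^2 − 9u + 55) + (0)
The last nonzero remainder u^3 + u^2 − 9u + 55 is already monic.

u^3 + u^2 − 9u + 55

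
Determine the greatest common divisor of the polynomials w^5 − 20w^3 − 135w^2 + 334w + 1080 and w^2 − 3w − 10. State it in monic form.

w^2 − 3w − 10

Apply the Euclidean algorithm:
  w^5 − 20w^3 − 135w^2 + 334w + 1080 = (w^3 + 3w^2 − w − 108)(w^2 − 3w − 10) + (0)
The last nonzero remainder w^2 − 3w − 10 is already monic.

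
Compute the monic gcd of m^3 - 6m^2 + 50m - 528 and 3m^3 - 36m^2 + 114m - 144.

Repeated division with remainder:
  m^3 - 6m^2 + 50m - 528 = (1/3)(3m^3 - 36m^2 + 114m - 144) + (6m^2 + 12m - 480)
  3m^3 - 36m^2 + 114m - 144 = ((1/2)m - 7)(6m^2 + 12m - 480) + (438m - 3504)
  6m^2 + 12m - 480 = ((1/73)m + 10/73)(438m - 3504) + (0)
Last nonzero remainder: 438m - 3504. Dividing through by 438 gives the monic gcd m - 8.

m - 8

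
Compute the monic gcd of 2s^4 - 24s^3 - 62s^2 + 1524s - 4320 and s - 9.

Repeated division with remainder:
  2s^4 - 24s^3 - 62s^2 + 1524s - 4320 = (2s^3 - 6s^2 - 116s + 480)(s - 9) + (0)
The last nonzero remainder s - 9 is already monic.

s - 9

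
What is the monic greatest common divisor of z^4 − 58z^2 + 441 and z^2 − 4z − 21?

z^2 − 4z − 21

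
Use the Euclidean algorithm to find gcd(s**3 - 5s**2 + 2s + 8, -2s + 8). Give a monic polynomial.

s - 4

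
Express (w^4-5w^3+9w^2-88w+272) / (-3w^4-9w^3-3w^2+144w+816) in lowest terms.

Repeated division with remainder:
  w^4-5w^3+9w^2-88w+272 = (-1/3)(-3w^4-9w^3-3w^2+144w+816) + (-8w^3+8w^2-40w+544)
  -3w^4-9w^3-3w^2+144w+816 = ((3/8)w+3/2)(-8w^3+8w^2-40w+544) + (0)
Last nonzero remainder: -8w^3+8w^2-40w+544. Dividing through by -8 gives the monic gcd w^3-w^2+5w-68.
Cancel w^3-w^2+5w-68 from numerator and denominator to get the reduced form.

(-w+4)/(3w+12)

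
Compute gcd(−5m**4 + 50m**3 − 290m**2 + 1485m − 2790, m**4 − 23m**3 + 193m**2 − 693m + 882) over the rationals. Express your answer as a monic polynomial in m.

m**2 − 9m + 18

Repeated division with remainder:
  −5m**4 + 50m**3 − 290m**2 + 1485m − 2790 = (−5)(m**4 − 23m**3 + 193m**2 − 693m + 882) + (−65m**3 + 675m**2 − 1980m + 1620)
  m**4 − 23m**3 + 193m**2 − 693m + 882 = (−(1/65)m + 164/845)(−65m**3 + 675m**2 − 1980m + 1620) + ((5329/169)m**2 − (47961/169)m + 95922/169)
  −65m**3 + 675m**2 − 1980m + 1620 = (−(10985/5329)m + 15210/5329)((5329/169)m**2 − (47961/169)m + 95922/169) + (0)
Last nonzero remainder: (5329/169)m**2 − (47961/169)m + 95922/169. Dividing through by 5329/169 gives the monic gcd m**2 − 9m + 18.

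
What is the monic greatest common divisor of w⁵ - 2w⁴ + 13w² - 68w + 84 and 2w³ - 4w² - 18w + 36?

w² + w - 6

Repeated division with remainder:
  w⁵ - 2w⁴ + 13w² - 68w + 84 = ((1/2)w² + 9/2)(2w³ - 4w² - 18w + 36) + (13w² + 13w - 78)
  2w³ - 4w² - 18w + 36 = ((2/13)w - 6/13)(13w² + 13w - 78) + (0)
Last nonzero remainder: 13w² + 13w - 78. Dividing through by 13 gives the monic gcd w² + w - 6.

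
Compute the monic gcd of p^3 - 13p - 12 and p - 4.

Repeated division with remainder:
  p^3 - 13p - 12 = (p^2 + 4p + 3)(p - 4) + (0)
The last nonzero remainder p - 4 is already monic.

p - 4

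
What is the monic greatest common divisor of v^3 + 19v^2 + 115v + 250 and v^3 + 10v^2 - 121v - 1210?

By polynomial division,
  v^3 + 19v^2 + 115v + 250 = (v^3 + 10v^2 - 121v - 1210) + (9v^2 + 236v + 1460)
  v^3 + 10v^2 - 121v - 1210 = ((1/9)v - 146/81)(9v^2 + 236v + 1460) + ((11515/81)v + 115150/81)
  9v^2 + 236v + 1460 = ((729/11515)v + 11826/11515)((11515/81)v + 115150/81) + (0)
Last nonzero remainder: (11515/81)v + 115150/81. Dividing through by 11515/81 gives the monic gcd v + 10.

v + 10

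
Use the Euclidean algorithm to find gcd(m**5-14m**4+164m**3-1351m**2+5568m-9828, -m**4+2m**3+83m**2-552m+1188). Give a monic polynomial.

m**3-13m**2+60m-108

Apply the Euclidean algorithm:
  m**5-14m**4+164m**3-1351m**2+5568m-9828 = (-m+12)(-m**4+2m**3+83m**2-552m+1188) + (223m**3-2899m**2+13380m-24084)
  -m**4+2m**3+83m**2-552m+1188 = (-(1/223)m-11/223)(223m**3-2899m**2+13380m-24084) + (0)
Last nonzero remainder: 223m**3-2899m**2+13380m-24084. Dividing through by 223 gives the monic gcd m**3-13m**2+60m-108.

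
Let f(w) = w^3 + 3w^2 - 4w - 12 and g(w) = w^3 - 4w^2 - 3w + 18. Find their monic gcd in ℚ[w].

Apply the Euclidean algorithm:
  w^3 + 3w^2 - 4w - 12 = (w^3 - 4w^2 - 3w + 18) + (7w^2 - w - 30)
  w^3 - 4w^2 - 3w + 18 = ((1/7)w - 27/49)(7w^2 - w - 30) + ((36/49)w + 72/49)
  7w^2 - w - 30 = ((343/36)w - 245/12)((36/49)w + 72/49) + (0)
Last nonzero remainder: (36/49)w + 72/49. Dividing through by 36/49 gives the monic gcd w + 2.

w + 2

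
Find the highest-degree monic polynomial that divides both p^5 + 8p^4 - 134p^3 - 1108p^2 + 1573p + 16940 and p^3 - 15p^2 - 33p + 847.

p^2 - 4p - 77

Apply the Euclidean algorithm:
  p^5 + 8p^4 - 134p^3 - 1108p^2 + 1573p + 16940 = (p^2 + 23p + 244)(p^3 - 15p^2 - 33p + 847) + (2464p^2 - 9856p - 189728)
  p^3 - 15p^2 - 33p + 847 = ((1/2464)p - 1/224)(2464p^2 - 9856p - 189728) + (0)
Last nonzero remainder: 2464p^2 - 9856p - 189728. Dividing through by 2464 gives the monic gcd p^2 - 4p - 77.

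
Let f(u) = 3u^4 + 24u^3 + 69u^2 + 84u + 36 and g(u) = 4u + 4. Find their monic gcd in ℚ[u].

Apply the Euclidean algorithm:
  3u^4 + 24u^3 + 69u^2 + 84u + 36 = ((3/4)u^3 + (21/4)u^2 + 12u + 9)(4u + 4) + (0)
Last nonzero remainder: 4u + 4. Dividing through by 4 gives the monic gcd u + 1.

u + 1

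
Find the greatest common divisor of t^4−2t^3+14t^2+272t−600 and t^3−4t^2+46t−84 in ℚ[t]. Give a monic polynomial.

t−2

Apply the Euclidean algorithm:
  t^4−2t^3+14t^2+272t−600 = (t+2)(t^3−4t^2+46t−84) + (−24t^2+264t−432)
  t^3−4t^2+46t−84 = (−(1/24)t−7/24)(−24t^2+264t−432) + (105t−210)
  −24t^2+264t−432 = (−(8/35)t+72/35)(105t−210) + (0)
Last nonzero remainder: 105t−210. Dividing through by 105 gives the monic gcd t−2.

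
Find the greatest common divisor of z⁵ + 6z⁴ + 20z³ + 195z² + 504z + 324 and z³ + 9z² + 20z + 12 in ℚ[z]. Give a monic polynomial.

z³ + 9z² + 20z + 12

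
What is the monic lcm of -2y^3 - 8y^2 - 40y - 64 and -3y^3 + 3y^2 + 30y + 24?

Euclidean algorithm in ℚ[y]:
  -2y^3 - 8y^2 - 40y - 64 = (2/3)(-3y^3 + 3y^2 + 30y + 24) + (-10y^2 - 60y - 80)
  -3y^3 + 3y^2 + 30y + 24 = ((3/10)y - 21/10)(-10y^2 - 60y - 80) + (-72y - 144)
  -10y^2 - 60y - 80 = ((5/36)y + 5/9)(-72y - 144) + (0)
Last nonzero remainder: -72y - 144. Dividing through by -72 gives the monic gcd y + 2.
Then lcm(f, g) = f·g / gcd(f, g); expanding and making the result monic gives the answer.

y^5 + y^4 + 4y^3 - 44y^2 - 176y - 128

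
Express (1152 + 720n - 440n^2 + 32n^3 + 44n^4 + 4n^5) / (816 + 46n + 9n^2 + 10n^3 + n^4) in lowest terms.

Apply the Euclidean algorithm:
  4n^5 + 44n^4 + 32n^3 - 440n^2 + 720n + 1152 = (4n + 4)(n^4 + 10n^3 + 9n^2 + 46n + 816) + (-44n^3 - 660n^2 - 2728n - 2112)
  n^4 + 10n^3 + 9n^2 + 46n + 816 = (-(1/44)n + 5/44)(-44n^3 - 660n^2 - 2728n - 2112) + (22n^2 + 308n + 1056)
  -44n^3 - 660n^2 - 2728n - 2112 = (-2n - 2)(22n^2 + 308n + 1056) + (0)
Last nonzero remainder: 22n^2 + 308n + 1056. Dividing through by 22 gives the monic gcd n^2 + 14n + 48.
Cancel n^2 + 14n + 48 from numerator and denominator to get the reduced form.

(24 + 8n - 12n^2 + 4n^3)/(17 - 4n + n^2)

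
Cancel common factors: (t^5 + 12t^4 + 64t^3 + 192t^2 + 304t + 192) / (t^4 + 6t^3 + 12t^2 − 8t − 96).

Apply the Euclidean algorithm:
  t^5 + 12t^4 + 64t^3 + 192t^2 + 304t + 192 = (t + 6)(t^4 + 6t^3 + 12t^2 − 8t − 96) + (16t^3 + 128t^2 + 448t + 768)
  t^4 + 6t^3 + 12t^2 − 8t − 96 = ((1/16)t − 1/8)(16t^3 + 128t^2 + 448t + 768) + (0)
Last nonzero remainder: 16t^3 + 128t^2 + 448t + 768. Dividing through by 16 gives the monic gcd t^3 + 8t^2 + 28t + 48.
Cancel t^3 + 8t^2 + 28t + 48 from numerator and denominator to get the reduced form.

(t^2 + 4t + 4)/(t − 2)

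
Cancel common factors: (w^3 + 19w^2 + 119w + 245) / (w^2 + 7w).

(w^2 + 12w + 35)/(w)

Euclidean algorithm in ℚ[w]:
  w^3 + 19w^2 + 119w + 245 = (w + 12)(w^2 + 7w) + (35w + 245)
  w^2 + 7w = ((1/35)w)(35w + 245) + (0)
Last nonzero remainder: 35w + 245. Dividing through by 35 gives the monic gcd w + 7.
Cancel w + 7 from numerator and denominator to get the reduced form.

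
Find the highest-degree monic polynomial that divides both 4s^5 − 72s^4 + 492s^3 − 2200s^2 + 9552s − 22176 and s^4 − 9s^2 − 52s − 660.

s^3 − 5s^2 + 16s − 132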